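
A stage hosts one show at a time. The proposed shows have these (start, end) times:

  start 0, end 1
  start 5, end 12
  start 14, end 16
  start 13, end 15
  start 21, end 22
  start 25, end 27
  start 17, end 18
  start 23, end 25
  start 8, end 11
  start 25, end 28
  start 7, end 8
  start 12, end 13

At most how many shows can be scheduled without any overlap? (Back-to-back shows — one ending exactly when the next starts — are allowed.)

9

Order by finish time; keep every interval that doesn't clash with the previous kept one.
Sorted by end: (0,1)  (7,8)  (8,11)  (5,12)  (12,13)  (13,15)  (14,16)  (17,18)  (21,22)  (23,25)  (25,27)  (25,28)
take (0,1); take (7,8); take (8,11); take (12,13); take (13,15); take (17,18); take (21,22); take (23,25); take (25,27).
Selected 9 shows.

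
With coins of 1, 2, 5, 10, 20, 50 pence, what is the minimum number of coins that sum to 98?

Greedy: take as many of the largest coin as possible, then repeat with the remainder.
98 − 1×50→48 − 2×20→8 − 1×5→3 − 1×2→1 − 1×1→0
Total coins = 1 + 2 + 1 + 1 + 1 = 6

6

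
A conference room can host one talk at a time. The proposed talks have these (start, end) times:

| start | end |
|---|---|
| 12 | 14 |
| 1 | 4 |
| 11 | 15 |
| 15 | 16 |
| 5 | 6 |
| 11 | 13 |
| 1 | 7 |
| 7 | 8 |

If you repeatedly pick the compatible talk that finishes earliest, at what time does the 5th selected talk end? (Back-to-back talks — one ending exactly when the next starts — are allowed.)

16

By end time: (1,4), (5,6), (1,7), (7,8), (11,13), (12,14), (11,15), (15,16).
Pick (1,4); next start ≥ 4 → (5,6); next start ≥ 6 → (7,8); next start ≥ 8 → (11,13); next start ≥ 13 → (15,16).
Selected: (1,4) (5,6) (7,8) (11,13) (15,16)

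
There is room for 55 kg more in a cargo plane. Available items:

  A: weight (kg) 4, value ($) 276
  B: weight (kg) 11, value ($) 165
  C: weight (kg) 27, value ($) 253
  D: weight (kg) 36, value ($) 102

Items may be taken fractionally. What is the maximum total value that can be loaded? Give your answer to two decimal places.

730.83

Ratios (sorted): A 69.00, B 15.00, C 9.37, D 2.83
take A (4 @ 276); take B (11 @ 165); take C (27 @ 253); take 13/36 of D → 36.83. Capacity used 55/55.
Total value = 730.83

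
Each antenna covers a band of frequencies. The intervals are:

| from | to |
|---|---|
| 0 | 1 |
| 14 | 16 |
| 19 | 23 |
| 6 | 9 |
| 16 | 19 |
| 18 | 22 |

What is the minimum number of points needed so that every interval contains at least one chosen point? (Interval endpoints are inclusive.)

4

Process intervals by earliest right end; each time one isn't hit yet, stab at its right endpoint.
Sorted: [0,1] [6,9] [14,16] [16,19] [18,22] [19,23]
{[0,1]} hit by 1; {[6,9]} hit by 9; {[14,16],[16,19]} hit by 16; {[18,22],[19,23]} hit by 22.
Points: 1, 9, 16, 22 (4 total).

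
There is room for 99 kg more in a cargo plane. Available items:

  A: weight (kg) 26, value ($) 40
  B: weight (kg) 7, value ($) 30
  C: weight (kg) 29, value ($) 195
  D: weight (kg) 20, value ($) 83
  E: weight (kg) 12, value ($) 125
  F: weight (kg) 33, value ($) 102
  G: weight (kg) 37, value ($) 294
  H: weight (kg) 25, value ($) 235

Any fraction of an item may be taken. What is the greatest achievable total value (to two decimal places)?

Order: E (125/12=10.42) > H (235/25=9.40) > G (294/37=7.95) > C (195/29=6.72) > B (30/7=4.29) > D (83/20=4.15) > F (102/33=3.09) > A (40/26=1.54)
Fill: take E (12 @ 125) → take H (25 @ 235) → take G (37 @ 294) → take 25/29 of C → 168.10; 99/99 used.
Total value = 822.10

822.10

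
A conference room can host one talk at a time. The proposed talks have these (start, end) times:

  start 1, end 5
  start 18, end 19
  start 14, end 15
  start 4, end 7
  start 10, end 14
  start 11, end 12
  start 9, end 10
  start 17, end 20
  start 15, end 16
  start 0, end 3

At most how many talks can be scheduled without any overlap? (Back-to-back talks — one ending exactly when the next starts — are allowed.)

By end time: (0,3), (1,5), (4,7), (9,10), (11,12), (10,14), (14,15), (15,16), (18,19), (17,20).
Pick (0,3); next start ≥ 3 → (4,7); next start ≥ 7 → (9,10); next start ≥ 10 → (11,12); next start ≥ 12 → (14,15); next start ≥ 15 → (15,16); next start ≥ 16 → (18,19).
Selected 7 talks.

7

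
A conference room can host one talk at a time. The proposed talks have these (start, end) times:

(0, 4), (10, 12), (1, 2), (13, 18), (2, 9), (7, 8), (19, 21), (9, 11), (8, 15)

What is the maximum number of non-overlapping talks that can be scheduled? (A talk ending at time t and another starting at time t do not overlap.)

Greedy by earliest finish: after sorting by end time, pick each interval compatible with the last pick.
Sorted by end: (1,2)  (0,4)  (7,8)  (2,9)  (9,11)  (10,12)  (8,15)  (13,18)  (19,21)
take (1,2); take (7,8); skip (2,9); take (9,11); skip (8,15); take (13,18); take (19,21).
Selected 5 talks.

5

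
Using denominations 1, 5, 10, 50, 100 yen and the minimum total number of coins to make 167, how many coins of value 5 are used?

1

167 = 1×100 + 1×50 + 1×10 + 1×5 + 2×1
Count of 5: 1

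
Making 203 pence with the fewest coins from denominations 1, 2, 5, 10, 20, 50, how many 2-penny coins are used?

1

Greedy: take as many of the largest coin as possible, then repeat with the remainder.
203 = 4×50 + 1×2 + 1×1
Count of 2: 1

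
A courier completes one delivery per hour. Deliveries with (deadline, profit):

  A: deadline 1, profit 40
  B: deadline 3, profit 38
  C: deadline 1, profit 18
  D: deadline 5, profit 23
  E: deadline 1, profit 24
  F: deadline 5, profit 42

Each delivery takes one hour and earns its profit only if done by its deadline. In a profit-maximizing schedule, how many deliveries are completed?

4

Sort by profit descending; place each in the latest free slot ≤ its deadline.
Profit order: F=42 A=40 B=38 E=24 D=23 C=18
Assign: F→slot 5, A→slot 1, B→slot 3, E skipped, D→slot 4, C skipped.
Slots: [1:A] [3:B] [4:D] [5:F]
4 of 6 scheduled.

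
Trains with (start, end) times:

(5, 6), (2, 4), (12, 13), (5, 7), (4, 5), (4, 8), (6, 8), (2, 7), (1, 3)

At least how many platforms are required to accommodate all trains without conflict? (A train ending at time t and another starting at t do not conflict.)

Events (time:±→running): 1:+→1 2:+→2 2:+→3 3:-→2 4:-→1 4:+→2 4:+→3 5:-→2 5:+→3 5:+→4 … peak 4.

4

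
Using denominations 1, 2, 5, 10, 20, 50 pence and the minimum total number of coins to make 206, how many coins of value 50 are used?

4

Greedy: take as many of the largest coin as possible, then repeat with the remainder.
206 − 4×50→6 − 1×5→1 − 1×1→0
Count of 50: 4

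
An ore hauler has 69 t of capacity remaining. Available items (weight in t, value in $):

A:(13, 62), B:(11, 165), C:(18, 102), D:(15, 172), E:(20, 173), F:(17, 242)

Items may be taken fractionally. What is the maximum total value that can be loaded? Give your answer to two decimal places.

786.00

Sort by value per unit weight and fill in that order.
Ratios (sorted): B 15.00, F 14.24, D 11.47, E 8.65, C 5.67, A 4.77
take B (11 @ 165); take F (17 @ 242); take D (15 @ 172); take E (20 @ 173); take 6/18 of C → 34.00. Capacity used 69/69.
Total value = 786.00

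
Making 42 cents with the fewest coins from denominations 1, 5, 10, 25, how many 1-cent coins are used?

Greedy: take as many of the largest coin as possible, then repeat with the remainder.
42 = 1×25 + 1×10 + 1×5 + 2×1
Count of 1: 2

2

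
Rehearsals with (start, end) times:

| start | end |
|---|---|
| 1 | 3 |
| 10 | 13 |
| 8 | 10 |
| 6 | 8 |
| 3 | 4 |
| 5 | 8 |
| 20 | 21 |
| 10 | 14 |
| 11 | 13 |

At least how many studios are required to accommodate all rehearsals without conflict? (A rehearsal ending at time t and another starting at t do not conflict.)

starts: [1, 3, 5, 6, 8, 10, 10, 11, 20]
ends:   [3, 4, 8, 8, 10, 13, 13, 14, 21]
s1→1 e3→0 s3→1 e4→0 s5→1 s6→2 e8→1 e8→0 s8→1 e10→0 s10→1 s10→2 s11→3  — peak 3.

3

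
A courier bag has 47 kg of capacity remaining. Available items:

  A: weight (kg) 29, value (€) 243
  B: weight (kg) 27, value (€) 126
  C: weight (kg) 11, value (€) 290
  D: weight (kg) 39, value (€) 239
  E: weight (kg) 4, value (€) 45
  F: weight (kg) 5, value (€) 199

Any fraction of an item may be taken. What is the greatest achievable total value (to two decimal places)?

Greedy by value/weight ratio, highest first.
Order: F (199/5=39.80) > C (290/11=26.36) > E (45/4=11.25) > A (243/29=8.38) > D (239/39=6.13) > B (126/27=4.67)
Fill: take F (5 @ 199) → take C (11 @ 290) → take E (4 @ 45) → take 27/29 of A → 226.24; 47/47 used.
Total value = 760.24

760.24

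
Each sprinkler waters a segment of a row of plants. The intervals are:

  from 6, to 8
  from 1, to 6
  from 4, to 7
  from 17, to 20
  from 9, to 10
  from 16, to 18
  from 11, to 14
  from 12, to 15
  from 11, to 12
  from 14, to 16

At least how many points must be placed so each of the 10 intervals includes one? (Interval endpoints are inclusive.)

Process intervals by earliest right end; each time one isn't hit yet, stab at its right endpoint.
By right end: [1,6]  [4,7]  [6,8]  [9,10]  [11,12]  [11,14]  [12,15]  [14,16]  [16,18]  [17,20]
[1,6] uncovered → point at 6; [9,10] uncovered → point at 10; [11,12] uncovered → point at 12; [14,16] uncovered → point at 16; [17,20] uncovered → point at 20.
Points: 6, 10, 12, 16, 20 (5 total).

5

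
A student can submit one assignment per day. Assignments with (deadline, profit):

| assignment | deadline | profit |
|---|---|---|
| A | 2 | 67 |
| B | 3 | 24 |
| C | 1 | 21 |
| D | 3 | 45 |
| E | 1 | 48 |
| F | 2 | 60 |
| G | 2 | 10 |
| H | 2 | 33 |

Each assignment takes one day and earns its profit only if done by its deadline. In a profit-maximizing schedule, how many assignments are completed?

Take jobs in profit order; each goes to the latest open slot no later than its deadline.
Profit order: A=67 F=60 E=48 D=45 H=33 B=24 C=21 G=10
Assign: A→slot 2, F→slot 1, E skipped, D→slot 3, H skipped, B skipped, C skipped, G skipped.
Slots: [1:F] [2:A] [3:D]
3 of 8 scheduled.

3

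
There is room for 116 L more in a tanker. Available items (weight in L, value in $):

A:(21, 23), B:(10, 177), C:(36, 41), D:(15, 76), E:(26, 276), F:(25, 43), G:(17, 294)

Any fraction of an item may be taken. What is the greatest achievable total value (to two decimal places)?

Greedy by value/weight ratio, highest first.
Ratios (sorted): B 17.70, G 17.29, E 10.62, D 5.07, F 1.72, C 1.14, A 1.10
take B (10 @ 177); take G (17 @ 294); take E (26 @ 276); take D (15 @ 76); take F (25 @ 43); take 23/36 of C → 26.19. Capacity used 116/116.
Total value = 892.19

892.19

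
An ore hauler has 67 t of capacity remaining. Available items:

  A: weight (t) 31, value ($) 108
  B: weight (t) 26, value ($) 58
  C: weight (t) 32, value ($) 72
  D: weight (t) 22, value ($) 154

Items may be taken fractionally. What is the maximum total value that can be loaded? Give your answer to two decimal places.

Greedy by value/weight ratio, highest first.
Order: D (154/22=7.00) > A (108/31=3.48) > C (72/32=2.25) > B (58/26=2.23)
Fill: take D (22 @ 154) → take A (31 @ 108) → take 14/32 of C → 31.50; 67/67 used.
Total value = 293.50

293.50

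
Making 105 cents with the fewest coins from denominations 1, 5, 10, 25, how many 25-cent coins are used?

4

105 − 4×25→5 − 1×5→0
Count of 25: 4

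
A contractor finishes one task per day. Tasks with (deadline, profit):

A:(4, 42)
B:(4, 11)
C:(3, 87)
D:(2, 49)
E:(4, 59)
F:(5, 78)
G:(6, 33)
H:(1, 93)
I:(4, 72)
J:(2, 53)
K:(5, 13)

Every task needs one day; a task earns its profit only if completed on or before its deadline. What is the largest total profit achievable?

By profit: H(d1,93), C(d3,87), F(d5,78), I(d4,72), E(d4,59), J(d2,53), D(d2,49), A(d4,42), G(d6,33), K(d5,13), B(d4,11)
H→slot 1; C→slot 3; F→slot 5; I→slot 4; E→slot 2; J skipped; D skipped; A skipped; G→slot 6; K skipped; B skipped.
Profit = 93 + 59 + 87 + 72 + 78 + 33 = 422

422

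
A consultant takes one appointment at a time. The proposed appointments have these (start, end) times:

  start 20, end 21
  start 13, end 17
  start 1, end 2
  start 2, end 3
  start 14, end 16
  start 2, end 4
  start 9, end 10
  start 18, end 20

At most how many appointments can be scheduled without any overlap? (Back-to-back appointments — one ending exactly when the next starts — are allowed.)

6

Greedy by earliest finish: after sorting by end time, pick each interval compatible with the last pick.
Sorted by end: (1,2)  (2,3)  (2,4)  (9,10)  (14,16)  (13,17)  (18,20)  (20,21)
take (1,2); take (2,3); take (9,10); take (14,16); take (18,20); take (20,21).
Selected 6 appointments.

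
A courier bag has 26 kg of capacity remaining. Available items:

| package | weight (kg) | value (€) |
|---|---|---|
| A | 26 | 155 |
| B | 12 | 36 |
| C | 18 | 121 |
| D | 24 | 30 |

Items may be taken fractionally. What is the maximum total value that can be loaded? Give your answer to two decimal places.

Order: C (121/18=6.72) > A (155/26=5.96) > B (36/12=3.00) > D (30/24=1.25)
Fill: take C (18 @ 121) → take 8/26 of A → 47.69; 26/26 used.
Total value = 168.69

168.69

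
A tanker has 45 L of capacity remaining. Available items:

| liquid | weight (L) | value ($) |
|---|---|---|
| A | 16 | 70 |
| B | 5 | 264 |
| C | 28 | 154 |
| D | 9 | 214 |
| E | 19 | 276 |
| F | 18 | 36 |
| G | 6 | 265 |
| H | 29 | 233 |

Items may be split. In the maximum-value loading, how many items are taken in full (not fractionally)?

Sort by value per unit weight and fill in that order.
Order: B (264/5=52.80) > G (265/6=44.17) > D (214/9=23.78) > E (276/19=14.53) > H (233/29=8.03) > C (154/28=5.50) > A (70/16=4.38) > F (36/18=2.00)
Fill: take B (5 @ 264) → take G (6 @ 265) → take D (9 @ 214) → take E (19 @ 276) → take 6/29 of H → 48.21; 45/45 used.
4 item(s) taken whole; one partial (take 6/29 of H).

4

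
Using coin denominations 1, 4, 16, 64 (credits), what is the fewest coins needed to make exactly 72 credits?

3

Greedy: take as many of the largest coin as possible, then repeat with the remainder.
72 − 1×64→8 − 2×4→0
Total coins = 1 + 2 = 3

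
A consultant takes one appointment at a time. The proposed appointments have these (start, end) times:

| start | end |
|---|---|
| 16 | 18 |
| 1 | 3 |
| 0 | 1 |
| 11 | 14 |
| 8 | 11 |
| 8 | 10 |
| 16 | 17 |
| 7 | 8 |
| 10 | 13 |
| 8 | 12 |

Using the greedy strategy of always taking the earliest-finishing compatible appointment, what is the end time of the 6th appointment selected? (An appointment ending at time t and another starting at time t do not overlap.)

Sort by end time and greedily take each interval whose start is ≥ the last chosen end.
Sorted by end: (0,1)  (1,3)  (7,8)  (8,10)  (8,11)  (8,12)  (10,13)  (11,14)  (16,17)  (16,18)
take (0,1); take (1,3); take (7,8); take (8,10); skip (8,11); take (10,13); take (16,17).
Selected: (0,1) (1,3) (7,8) (8,10) (10,13) (16,17)

17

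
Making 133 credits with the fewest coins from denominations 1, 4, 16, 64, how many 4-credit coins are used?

1

133 = 2×64 + 1×4 + 1×1
Count of 4: 1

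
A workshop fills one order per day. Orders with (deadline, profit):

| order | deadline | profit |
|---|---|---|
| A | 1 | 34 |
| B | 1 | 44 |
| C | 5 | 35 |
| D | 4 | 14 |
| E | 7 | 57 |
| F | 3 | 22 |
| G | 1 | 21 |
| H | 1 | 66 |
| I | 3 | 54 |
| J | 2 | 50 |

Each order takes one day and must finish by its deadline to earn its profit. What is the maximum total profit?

Profit order: H=66 E=57 I=54 J=50 B=44 C=35 A=34 F=22 G=21 D=14
Assign: H→slot 1, E→slot 7, I→slot 3, J→slot 2, B skipped, C→slot 5, A skipped, F skipped, G skipped, D→slot 4.
Slots: [1:H] [2:J] [3:I] [4:D] [5:C] [7:E]
Profit = 66 + 50 + 54 + 14 + 35 + 57 = 276

276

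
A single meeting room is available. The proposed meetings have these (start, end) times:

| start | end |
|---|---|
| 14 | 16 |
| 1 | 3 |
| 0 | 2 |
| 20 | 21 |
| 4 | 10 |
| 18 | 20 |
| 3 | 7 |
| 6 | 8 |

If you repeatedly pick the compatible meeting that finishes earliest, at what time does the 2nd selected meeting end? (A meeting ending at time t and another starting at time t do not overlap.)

By end time: (0,2), (1,3), (3,7), (6,8), (4,10), (14,16), (18,20), (20,21).
Pick (0,2); next start ≥ 2 → (3,7); next start ≥ 7 → (14,16); next start ≥ 16 → (18,20); next start ≥ 20 → (20,21).
Selected: (0,2) (3,7) (14,16) (18,20) (20,21)

7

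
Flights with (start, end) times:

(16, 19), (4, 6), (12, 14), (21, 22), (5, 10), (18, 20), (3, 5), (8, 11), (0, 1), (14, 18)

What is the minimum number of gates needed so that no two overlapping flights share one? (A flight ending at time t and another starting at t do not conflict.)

2

Events (time:±→running): 0:+→1 1:-→0 3:+→1 4:+→2 … peak 2.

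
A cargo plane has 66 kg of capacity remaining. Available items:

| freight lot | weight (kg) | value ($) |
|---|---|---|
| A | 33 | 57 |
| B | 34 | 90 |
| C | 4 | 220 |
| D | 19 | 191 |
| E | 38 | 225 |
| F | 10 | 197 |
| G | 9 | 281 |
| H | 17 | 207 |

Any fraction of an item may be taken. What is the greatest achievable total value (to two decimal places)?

Sort by value per unit weight and fill in that order.
Order: C (220/4=55.00) > G (281/9=31.22) > F (197/10=19.70) > H (207/17=12.18) > D (191/19=10.05) > E (225/38=5.92) > B (90/34=2.65) > A (57/33=1.73)
Fill: take C (4 @ 220) → take G (9 @ 281) → take F (10 @ 197) → take H (17 @ 207) → take D (19 @ 191) → take 7/38 of E → 41.45; 66/66 used.
Total value = 1137.45

1137.45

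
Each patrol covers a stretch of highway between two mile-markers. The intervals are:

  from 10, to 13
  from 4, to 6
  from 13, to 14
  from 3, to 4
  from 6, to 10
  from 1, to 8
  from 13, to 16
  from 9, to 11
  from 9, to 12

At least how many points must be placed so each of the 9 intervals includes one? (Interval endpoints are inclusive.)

3

Process intervals by earliest right end; each time one isn't hit yet, stab at its right endpoint.
Sorted: [3,4] [4,6] [1,8] [6,10] [9,11] [9,12] [10,13] [13,14] [13,16]
{[3,4],[4,6],[1,8]} hit by 4; {[6,10],[9,11],[9,12],[10,13]} hit by 10; {[13,14],[13,16]} hit by 14.
Points: 4, 10, 14 (3 total).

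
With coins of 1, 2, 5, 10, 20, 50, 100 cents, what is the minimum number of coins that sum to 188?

188 − 1×100→88 − 1×50→38 − 1×20→18 − 1×10→8 − 1×5→3 − 1×2→1 − 1×1→0
Total coins = 1 + 1 + 1 + 1 + 1 + 1 + 1 = 7

7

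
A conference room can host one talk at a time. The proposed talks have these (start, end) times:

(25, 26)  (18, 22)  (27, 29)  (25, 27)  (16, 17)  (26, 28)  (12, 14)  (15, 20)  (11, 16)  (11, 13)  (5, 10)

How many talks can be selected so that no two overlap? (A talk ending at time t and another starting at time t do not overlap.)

Order by finish time; keep every interval that doesn't clash with the previous kept one.
Sorted by end: (5,10)  (11,13)  (12,14)  (11,16)  (16,17)  (15,20)  (18,22)  (25,26)  (25,27)  (26,28)  (27,29)
take (5,10); take (11,13); take (16,17); take (18,22); take (25,26); take (26,28).
Selected 6 talks.

6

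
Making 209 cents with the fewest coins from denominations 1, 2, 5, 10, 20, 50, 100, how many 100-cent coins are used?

2

209 = 2×100 + 1×5 + 2×2
Count of 100: 2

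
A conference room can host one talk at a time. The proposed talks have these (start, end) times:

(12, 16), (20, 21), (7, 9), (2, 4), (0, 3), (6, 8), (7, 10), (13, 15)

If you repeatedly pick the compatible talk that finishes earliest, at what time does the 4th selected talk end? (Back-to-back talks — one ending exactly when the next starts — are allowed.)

By end time: (0,3), (2,4), (6,8), (7,9), (7,10), (13,15), (12,16), (20,21).
Pick (0,3); next start ≥ 3 → (6,8); next start ≥ 8 → (13,15); next start ≥ 15 → (20,21).
Selected: (0,3) (6,8) (13,15) (20,21)

21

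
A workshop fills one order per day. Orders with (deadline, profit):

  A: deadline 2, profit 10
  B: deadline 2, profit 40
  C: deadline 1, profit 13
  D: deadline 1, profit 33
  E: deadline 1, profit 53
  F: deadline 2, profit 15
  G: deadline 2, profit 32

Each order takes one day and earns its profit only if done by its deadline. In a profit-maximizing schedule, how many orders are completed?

2

Take jobs in profit order; each goes to the latest open slot no later than its deadline.
By profit: E(d1,53), B(d2,40), D(d1,33), G(d2,32), F(d2,15), C(d1,13), A(d2,10)
E→slot 1; B→slot 2; D skipped; G skipped; F skipped; C skipped; A skipped.
2 of 7 scheduled.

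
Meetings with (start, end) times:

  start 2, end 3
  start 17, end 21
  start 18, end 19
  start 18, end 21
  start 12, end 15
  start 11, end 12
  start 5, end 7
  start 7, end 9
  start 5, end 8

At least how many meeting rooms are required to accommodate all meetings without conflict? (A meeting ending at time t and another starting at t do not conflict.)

Count concurrent intervals with a sweep; the peak is the room count.
Events (time:±→running): 2:+→1 3:-→0 5:+→1 5:+→2 7:-→1 7:+→2 8:-→1 9:-→0 11:+→1 12:-→0 12:+→1 15:-→0 17:+→1 18:+→2 18:+→3 … peak 3.

3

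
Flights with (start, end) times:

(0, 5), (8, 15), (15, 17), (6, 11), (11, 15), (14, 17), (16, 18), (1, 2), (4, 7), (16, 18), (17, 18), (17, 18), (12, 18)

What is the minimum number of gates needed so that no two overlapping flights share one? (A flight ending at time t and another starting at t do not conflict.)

5

Events (time:±→running): 0:+→1 1:+→2 2:-→1 4:+→2 5:-→1 6:+→2 7:-→1 8:+→2 11:-→1 11:+→2 12:+→3 14:+→4 15:-→3 15:-→2 15:+→3 16:+→4 16:+→5 … peak 5.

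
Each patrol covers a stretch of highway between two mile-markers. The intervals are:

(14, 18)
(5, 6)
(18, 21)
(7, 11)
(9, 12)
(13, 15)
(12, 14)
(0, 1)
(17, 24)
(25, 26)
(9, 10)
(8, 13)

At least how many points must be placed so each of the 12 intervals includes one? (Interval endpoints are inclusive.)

Sorted: [0,1] [5,6] [9,10] [7,11] [9,12] [8,13] [12,14] [13,15] [14,18] [18,21] [17,24] [25,26]
{[0,1]} hit by 1; {[5,6]} hit by 6; {[9,10],[7,11],[9,12],[8,13]} hit by 10; {[12,14],[13,15],[14,18]} hit by 14; {[18,21],[17,24]} hit by 21; {[25,26]} hit by 26.
Points: 1, 6, 10, 14, 21, 26 (6 total).

6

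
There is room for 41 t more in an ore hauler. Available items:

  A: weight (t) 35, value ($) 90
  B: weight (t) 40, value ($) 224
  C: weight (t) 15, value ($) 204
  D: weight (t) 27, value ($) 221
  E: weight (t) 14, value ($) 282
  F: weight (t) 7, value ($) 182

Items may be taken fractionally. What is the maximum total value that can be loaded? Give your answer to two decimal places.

708.93

Greedy by value/weight ratio, highest first.
Ratios (sorted): F 26.00, E 20.14, C 13.60, D 8.19, B 5.60, A 2.57
take F (7 @ 182); take E (14 @ 282); take C (15 @ 204); take 5/27 of D → 40.93. Capacity used 41/41.
Total value = 708.93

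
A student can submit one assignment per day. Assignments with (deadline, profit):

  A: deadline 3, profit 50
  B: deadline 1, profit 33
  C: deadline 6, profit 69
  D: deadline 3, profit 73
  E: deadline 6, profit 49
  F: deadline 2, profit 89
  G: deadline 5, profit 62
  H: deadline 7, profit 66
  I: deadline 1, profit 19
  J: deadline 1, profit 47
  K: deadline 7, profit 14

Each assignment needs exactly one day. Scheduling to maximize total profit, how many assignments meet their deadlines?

Profit order: F=89 D=73 C=69 H=66 G=62 A=50 E=49 J=47 B=33 I=19 K=14
Assign: F→slot 2, D→slot 3, C→slot 6, H→slot 7, G→slot 5, A→slot 1, E→slot 4, J skipped, B skipped, I skipped, K skipped.
Slots: [1:A] [2:F] [3:D] [4:E] [5:G] [6:C] [7:H]
7 of 11 scheduled.

7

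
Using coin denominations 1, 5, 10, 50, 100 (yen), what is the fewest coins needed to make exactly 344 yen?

Use the largest denomination that fits, subtract, and repeat.
344 − 3×100→44 − 4×10→4 − 4×1→0
Total coins = 3 + 4 + 4 = 11

11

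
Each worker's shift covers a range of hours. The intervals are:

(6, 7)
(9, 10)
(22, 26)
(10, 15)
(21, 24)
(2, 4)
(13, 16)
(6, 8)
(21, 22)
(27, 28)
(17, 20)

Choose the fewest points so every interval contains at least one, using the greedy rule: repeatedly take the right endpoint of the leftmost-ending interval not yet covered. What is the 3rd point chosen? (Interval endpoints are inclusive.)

By right end: [2,4]  [6,7]  [6,8]  [9,10]  [10,15]  [13,16]  [17,20]  [21,22]  [21,24]  [22,26]  [27,28]
[2,4] uncovered → point at 4; [6,7] uncovered → point at 7; [9,10] uncovered → point at 10; [13,16] uncovered → point at 16; [17,20] uncovered → point at 20; [21,22] uncovered → point at 22; [27,28] uncovered → point at 28.
Points: 4, 7, 10, 16, 20, 22, 28 (7 total).

10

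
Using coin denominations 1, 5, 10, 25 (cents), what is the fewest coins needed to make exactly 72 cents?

72 = 2×25 + 2×10 + 2×1
Total coins = 2 + 2 + 2 = 6

6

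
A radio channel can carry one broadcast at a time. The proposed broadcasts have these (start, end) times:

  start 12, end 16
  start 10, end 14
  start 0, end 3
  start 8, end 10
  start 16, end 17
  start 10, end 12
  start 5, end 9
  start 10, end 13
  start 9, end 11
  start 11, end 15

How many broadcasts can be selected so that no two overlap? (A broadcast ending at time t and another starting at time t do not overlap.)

Order by finish time; keep every interval that doesn't clash with the previous kept one.
By end time: (0,3), (5,9), (8,10), (9,11), (10,12), (10,13), (10,14), (11,15), (12,16), (16,17).
Pick (0,3); next start ≥ 3 → (5,9); next start ≥ 9 → (9,11); next start ≥ 11 → (11,15); next start ≥ 15 → (16,17).
Selected 5 broadcasts.

5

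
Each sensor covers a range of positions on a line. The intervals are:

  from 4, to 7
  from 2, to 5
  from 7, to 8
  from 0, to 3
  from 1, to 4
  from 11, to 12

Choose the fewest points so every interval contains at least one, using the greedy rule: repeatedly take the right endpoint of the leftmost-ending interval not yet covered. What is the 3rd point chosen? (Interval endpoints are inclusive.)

Sort by right endpoint; whenever an interval is uncovered, place a point at its right end.
Sorted: [0,3] [1,4] [2,5] [4,7] [7,8] [11,12]
{[0,3],[1,4],[2,5]} hit by 3; {[4,7],[7,8]} hit by 7; {[11,12]} hit by 12.
Points: 3, 7, 12 (3 total).

12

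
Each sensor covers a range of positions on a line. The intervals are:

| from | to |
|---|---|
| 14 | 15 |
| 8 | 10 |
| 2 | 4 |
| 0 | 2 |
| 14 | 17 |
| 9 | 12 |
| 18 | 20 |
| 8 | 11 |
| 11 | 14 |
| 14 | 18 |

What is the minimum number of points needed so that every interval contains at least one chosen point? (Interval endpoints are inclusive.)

4

Sorted: [0,2] [2,4] [8,10] [8,11] [9,12] [11,14] [14,15] [14,17] [14,18] [18,20]
{[0,2],[2,4]} hit by 2; {[8,10],[8,11],[9,12]} hit by 10; {[11,14],[14,15],[14,17],[14,18]} hit by 14; {[18,20]} hit by 20.
Points: 2, 10, 14, 20 (4 total).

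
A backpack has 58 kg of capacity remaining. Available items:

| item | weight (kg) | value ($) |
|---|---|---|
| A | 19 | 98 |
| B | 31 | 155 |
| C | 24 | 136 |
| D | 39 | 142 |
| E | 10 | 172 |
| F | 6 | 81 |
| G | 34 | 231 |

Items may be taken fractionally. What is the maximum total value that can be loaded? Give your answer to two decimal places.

529.33

Ratios (sorted): E 17.20, F 13.50, G 6.79, C 5.67, A 5.16, B 5.00, D 3.64
take E (10 @ 172); take F (6 @ 81); take G (34 @ 231); take 8/24 of C → 45.33. Capacity used 58/58.
Total value = 529.33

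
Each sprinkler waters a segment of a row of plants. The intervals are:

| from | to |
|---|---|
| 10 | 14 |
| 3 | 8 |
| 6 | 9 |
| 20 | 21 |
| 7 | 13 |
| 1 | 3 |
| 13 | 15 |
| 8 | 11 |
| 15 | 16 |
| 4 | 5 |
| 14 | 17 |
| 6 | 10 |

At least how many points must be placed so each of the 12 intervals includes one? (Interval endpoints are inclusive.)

Process intervals by earliest right end; each time one isn't hit yet, stab at its right endpoint.
Sorted: [1,3] [4,5] [3,8] [6,9] [6,10] [8,11] [7,13] [10,14] [13,15] [15,16] [14,17] [20,21]
{[1,3]} hit by 3; {[4,5],[3,8]} hit by 5; {[6,9],[6,10],[8,11],[7,13]} hit by 9; {[10,14],[13,15]} hit by 14; {[15,16],[14,17]} hit by 16; {[20,21]} hit by 21.
Points: 3, 5, 9, 14, 16, 21 (6 total).

6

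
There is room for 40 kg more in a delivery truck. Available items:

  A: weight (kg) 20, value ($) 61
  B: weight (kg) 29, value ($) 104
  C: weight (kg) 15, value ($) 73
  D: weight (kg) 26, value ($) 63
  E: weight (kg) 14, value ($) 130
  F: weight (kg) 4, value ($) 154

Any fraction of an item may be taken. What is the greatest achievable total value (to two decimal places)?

Sort by value per unit weight and fill in that order.
Order: F (154/4=38.50) > E (130/14=9.29) > C (73/15=4.87) > B (104/29=3.59) > A (61/20=3.05) > D (63/26=2.42)
Fill: take F (4 @ 154) → take E (14 @ 130) → take C (15 @ 73) → take 7/29 of B → 25.10; 40/40 used.
Total value = 382.10

382.10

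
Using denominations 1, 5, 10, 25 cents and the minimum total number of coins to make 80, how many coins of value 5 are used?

80 − 3×25→5 − 1×5→0
Count of 5: 1

1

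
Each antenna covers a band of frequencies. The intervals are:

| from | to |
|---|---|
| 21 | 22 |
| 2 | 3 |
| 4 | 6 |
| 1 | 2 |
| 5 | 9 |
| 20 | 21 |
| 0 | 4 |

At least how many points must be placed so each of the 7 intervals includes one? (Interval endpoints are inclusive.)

By right end: [1,2]  [2,3]  [0,4]  [4,6]  [5,9]  [20,21]  [21,22]
[1,2] uncovered → point at 2; [4,6] uncovered → point at 6; [20,21] uncovered → point at 21.
Points: 2, 6, 21 (3 total).

3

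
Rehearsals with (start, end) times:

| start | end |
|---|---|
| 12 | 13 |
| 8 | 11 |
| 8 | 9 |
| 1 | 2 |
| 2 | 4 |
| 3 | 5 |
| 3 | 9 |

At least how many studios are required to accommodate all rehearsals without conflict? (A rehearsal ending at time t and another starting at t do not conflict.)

3

Events (time:±→running): 1:+→1 2:-→0 2:+→1 3:+→2 3:+→3 … peak 3.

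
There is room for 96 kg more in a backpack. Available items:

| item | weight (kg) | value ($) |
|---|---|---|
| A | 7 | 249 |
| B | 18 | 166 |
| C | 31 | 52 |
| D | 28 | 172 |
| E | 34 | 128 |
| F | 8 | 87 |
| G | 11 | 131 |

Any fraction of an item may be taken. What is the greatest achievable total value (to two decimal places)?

Order: A (249/7=35.57) > G (131/11=11.91) > F (87/8=10.88) > B (166/18=9.22) > D (172/28=6.14) > E (128/34=3.76) > C (52/31=1.68)
Fill: take A (7 @ 249) → take G (11 @ 131) → take F (8 @ 87) → take B (18 @ 166) → take D (28 @ 172) → take 24/34 of E → 90.35; 96/96 used.
Total value = 895.35

895.35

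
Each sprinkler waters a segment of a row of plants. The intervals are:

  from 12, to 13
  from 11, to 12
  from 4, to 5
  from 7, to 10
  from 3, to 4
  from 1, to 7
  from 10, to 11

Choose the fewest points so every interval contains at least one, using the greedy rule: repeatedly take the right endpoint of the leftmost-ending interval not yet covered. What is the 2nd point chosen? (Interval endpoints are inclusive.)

10

Sort by right endpoint; whenever an interval is uncovered, place a point at its right end.
Sorted: [3,4] [4,5] [1,7] [7,10] [10,11] [11,12] [12,13]
{[3,4],[4,5],[1,7]} hit by 4; {[7,10],[10,11]} hit by 10; {[11,12],[12,13]} hit by 12.
Points: 4, 10, 12 (3 total).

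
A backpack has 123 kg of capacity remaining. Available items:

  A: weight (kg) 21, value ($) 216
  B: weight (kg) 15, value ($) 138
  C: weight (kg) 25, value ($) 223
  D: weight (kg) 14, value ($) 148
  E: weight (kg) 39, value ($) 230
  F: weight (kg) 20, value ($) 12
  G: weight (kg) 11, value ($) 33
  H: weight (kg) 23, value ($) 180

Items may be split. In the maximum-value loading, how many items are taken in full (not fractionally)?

Greedy by value/weight ratio, highest first.
Order: D (148/14=10.57) > A (216/21=10.29) > B (138/15=9.20) > C (223/25=8.92) > H (180/23=7.83) > E (230/39=5.90) > G (33/11=3.00) > F (12/20=0.60)
Fill: take D (14 @ 148) → take A (21 @ 216) → take B (15 @ 138) → take C (25 @ 223) → take H (23 @ 180) → take 25/39 of E → 147.44; 123/123 used.
5 item(s) taken whole; one partial (take 25/39 of E).

5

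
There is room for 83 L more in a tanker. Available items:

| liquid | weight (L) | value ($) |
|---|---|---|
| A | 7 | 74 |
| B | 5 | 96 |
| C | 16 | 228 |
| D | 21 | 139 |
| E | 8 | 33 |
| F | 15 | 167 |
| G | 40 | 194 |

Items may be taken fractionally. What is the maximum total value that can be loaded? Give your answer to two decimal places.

796.15

Sort by value per unit weight and fill in that order.
Ratios (sorted): B 19.20, C 14.25, F 11.13, A 10.57, D 6.62, G 4.85, E 4.12
take B (5 @ 96); take C (16 @ 228); take F (15 @ 167); take A (7 @ 74); take D (21 @ 139); take 19/40 of G → 92.15. Capacity used 83/83.
Total value = 796.15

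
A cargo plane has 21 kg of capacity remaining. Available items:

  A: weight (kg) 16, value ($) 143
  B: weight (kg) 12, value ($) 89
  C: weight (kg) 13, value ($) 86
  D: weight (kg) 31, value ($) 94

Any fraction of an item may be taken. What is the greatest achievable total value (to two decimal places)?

180.08

Sort by value per unit weight and fill in that order.
Ratios (sorted): A 8.94, B 7.42, C 6.62, D 3.03
take A (16 @ 143); take 5/12 of B → 37.08. Capacity used 21/21.
Total value = 180.08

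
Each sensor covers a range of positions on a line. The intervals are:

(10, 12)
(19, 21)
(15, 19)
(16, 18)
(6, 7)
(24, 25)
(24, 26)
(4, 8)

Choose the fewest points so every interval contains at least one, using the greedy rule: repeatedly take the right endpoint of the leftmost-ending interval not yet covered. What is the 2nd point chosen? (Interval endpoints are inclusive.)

12

By right end: [6,7]  [4,8]  [10,12]  [16,18]  [15,19]  [19,21]  [24,25]  [24,26]
[6,7] uncovered → point at 7; [10,12] uncovered → point at 12; [16,18] uncovered → point at 18; [19,21] uncovered → point at 21; [24,25] uncovered → point at 25.
Points: 7, 12, 18, 21, 25 (5 total).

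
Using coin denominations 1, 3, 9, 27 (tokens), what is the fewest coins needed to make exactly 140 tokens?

140 − 5×27→5 − 1×3→2 − 2×1→0
Total coins = 5 + 1 + 2 = 8

8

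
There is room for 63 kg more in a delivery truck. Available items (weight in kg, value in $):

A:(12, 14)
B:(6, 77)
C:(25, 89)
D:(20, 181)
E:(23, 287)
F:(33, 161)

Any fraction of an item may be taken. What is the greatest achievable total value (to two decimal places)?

613.30

Sort by value per unit weight and fill in that order.
Ratios (sorted): B 12.83, E 12.48, D 9.05, F 4.88, C 3.56, A 1.17
take B (6 @ 77); take E (23 @ 287); take D (20 @ 181); take 14/33 of F → 68.30. Capacity used 63/63.
Total value = 613.30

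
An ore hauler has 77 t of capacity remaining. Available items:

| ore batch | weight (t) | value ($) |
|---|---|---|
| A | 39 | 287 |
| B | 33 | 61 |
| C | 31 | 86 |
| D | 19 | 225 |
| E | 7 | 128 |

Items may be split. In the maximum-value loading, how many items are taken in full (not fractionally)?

3

Greedy by value/weight ratio, highest first.
Ratios (sorted): E 18.29, D 11.84, A 7.36, C 2.77, B 1.85
take E (7 @ 128); take D (19 @ 225); take A (39 @ 287); take 12/31 of C → 33.29. Capacity used 77/77.
3 item(s) taken whole; one partial (take 12/31 of C).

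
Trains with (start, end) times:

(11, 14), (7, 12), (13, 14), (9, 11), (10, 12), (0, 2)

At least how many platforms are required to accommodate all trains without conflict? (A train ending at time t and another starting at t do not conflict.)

3

Count concurrent intervals with a sweep; the peak is the room count.
starts: [0, 7, 9, 10, 11, 13]
ends:   [2, 11, 12, 12, 14, 14]
s0→1 e2→0 s7→1 s9→2 s10→3  — peak 3.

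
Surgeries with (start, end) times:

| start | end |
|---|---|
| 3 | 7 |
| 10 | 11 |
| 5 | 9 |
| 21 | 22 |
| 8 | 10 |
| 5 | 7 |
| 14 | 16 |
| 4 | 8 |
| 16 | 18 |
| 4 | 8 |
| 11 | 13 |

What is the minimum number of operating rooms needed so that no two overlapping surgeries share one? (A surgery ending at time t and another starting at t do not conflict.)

5

Events (time:±→running): 3:+→1 4:+→2 4:+→3 5:+→4 5:+→5 … peak 5.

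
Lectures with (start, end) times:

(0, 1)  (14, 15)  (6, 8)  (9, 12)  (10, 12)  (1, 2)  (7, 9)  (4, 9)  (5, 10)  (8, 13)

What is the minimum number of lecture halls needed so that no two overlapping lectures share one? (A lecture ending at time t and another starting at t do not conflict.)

4

starts: [0, 1, 4, 5, 6, 7, 8, 9, 10, 14]
ends:   [1, 2, 8, 9, 9, 10, 12, 12, 13, 15]
s0→1 e1→0 s1→1 e2→0 s4→1 s5→2 s6→3 s7→4  — peak 4.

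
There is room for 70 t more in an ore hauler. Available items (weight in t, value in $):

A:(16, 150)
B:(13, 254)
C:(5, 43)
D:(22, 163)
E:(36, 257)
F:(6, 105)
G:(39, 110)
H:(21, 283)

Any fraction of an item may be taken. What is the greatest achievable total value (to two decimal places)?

901.68

Greedy by value/weight ratio, highest first.
Ratios (sorted): B 19.54, F 17.50, H 13.48, A 9.38, C 8.60, D 7.41, E 7.14, G 2.82
take B (13 @ 254); take F (6 @ 105); take H (21 @ 283); take A (16 @ 150); take C (5 @ 43); take 9/22 of D → 66.68. Capacity used 70/70.
Total value = 901.68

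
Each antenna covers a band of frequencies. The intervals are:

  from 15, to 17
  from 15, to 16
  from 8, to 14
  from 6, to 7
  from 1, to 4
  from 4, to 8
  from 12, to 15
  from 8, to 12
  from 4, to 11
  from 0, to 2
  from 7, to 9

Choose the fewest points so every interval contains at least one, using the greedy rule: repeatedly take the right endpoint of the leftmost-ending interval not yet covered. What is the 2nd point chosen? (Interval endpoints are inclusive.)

By right end: [0,2]  [1,4]  [6,7]  [4,8]  [7,9]  [4,11]  [8,12]  [8,14]  [12,15]  [15,16]  [15,17]
[0,2] uncovered → point at 2; [6,7] uncovered → point at 7; [8,12] uncovered → point at 12; [15,16] uncovered → point at 16.
Points: 2, 7, 12, 16 (4 total).

7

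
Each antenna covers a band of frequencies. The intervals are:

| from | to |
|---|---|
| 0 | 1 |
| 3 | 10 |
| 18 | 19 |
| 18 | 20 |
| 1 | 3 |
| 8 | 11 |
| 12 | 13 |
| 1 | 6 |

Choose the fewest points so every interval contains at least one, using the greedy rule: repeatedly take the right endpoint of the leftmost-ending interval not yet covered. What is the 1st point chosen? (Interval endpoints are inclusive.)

Process intervals by earliest right end; each time one isn't hit yet, stab at its right endpoint.
By right end: [0,1]  [1,3]  [1,6]  [3,10]  [8,11]  [12,13]  [18,19]  [18,20]
[0,1] uncovered → point at 1; [3,10] uncovered → point at 10; [12,13] uncovered → point at 13; [18,19] uncovered → point at 19.
Points: 1, 10, 13, 19 (4 total).

1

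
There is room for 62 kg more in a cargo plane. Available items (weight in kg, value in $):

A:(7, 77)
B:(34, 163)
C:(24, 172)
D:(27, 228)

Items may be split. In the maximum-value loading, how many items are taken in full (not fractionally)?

Greedy by value/weight ratio, highest first.
Ratios (sorted): A 11.00, D 8.44, C 7.17, B 4.79
take A (7 @ 77); take D (27 @ 228); take C (24 @ 172); take 4/34 of B → 19.18. Capacity used 62/62.
3 item(s) taken whole; one partial (take 4/34 of B).

3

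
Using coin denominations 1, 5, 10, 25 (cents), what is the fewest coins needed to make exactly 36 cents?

36 − 1×25→11 − 1×10→1 − 1×1→0
Total coins = 1 + 1 + 1 = 3

3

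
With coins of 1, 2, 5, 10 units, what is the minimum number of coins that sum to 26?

26 − 2×10→6 − 1×5→1 − 1×1→0
Total coins = 2 + 1 + 1 = 4

4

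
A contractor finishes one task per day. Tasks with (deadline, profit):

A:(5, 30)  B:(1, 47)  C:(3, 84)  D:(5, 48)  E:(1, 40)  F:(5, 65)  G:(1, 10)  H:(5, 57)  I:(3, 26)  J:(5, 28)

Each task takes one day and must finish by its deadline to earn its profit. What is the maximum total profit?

Profit order: C=84 F=65 H=57 D=48 B=47 E=40 A=30 J=28 I=26 G=10
Assign: C→slot 3, F→slot 5, H→slot 4, D→slot 2, B→slot 1, E skipped, A skipped, J skipped, I skipped, G skipped.
Slots: [1:B] [2:D] [3:C] [4:H] [5:F]
Profit = 47 + 48 + 84 + 57 + 65 = 301

301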